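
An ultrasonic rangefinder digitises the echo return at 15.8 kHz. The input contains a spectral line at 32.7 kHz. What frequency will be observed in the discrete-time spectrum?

32.7 kHz mod fs = 1.1 kHz.
1.1 kHz ≤ fs/2 = 7.9 kHz, appears at 1.1 kHz.

1.1 kHz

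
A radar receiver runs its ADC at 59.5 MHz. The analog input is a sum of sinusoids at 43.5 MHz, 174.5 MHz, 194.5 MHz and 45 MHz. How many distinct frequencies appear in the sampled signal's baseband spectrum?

3

fs/2 = 29.75 MHz.
43.5 MHz > fs/2 = 29.75 MHz, folds to fs − 43.5 MHz = 16 MHz.
174.5 MHz mod fs = 55.5 MHz.
55.5 MHz > fs/2 = 29.75 MHz, folds to fs − 55.5 MHz = 4 MHz.
194.5 MHz mod fs = 16 MHz.
16 MHz ≤ fs/2 = 29.75 MHz, appears at 16 MHz.
45 MHz > fs/2 = 29.75 MHz, folds to fs − 45 MHz = 14.5 MHz.
Distinct values: {4 MHz, 14.5 MHz, 16 MHz} → 3.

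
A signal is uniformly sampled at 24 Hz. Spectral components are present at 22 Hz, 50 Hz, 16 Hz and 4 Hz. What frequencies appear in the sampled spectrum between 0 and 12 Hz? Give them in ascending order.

2 Hz, 4 Hz, 8 Hz

fs/2 = 12 Hz.
22 Hz > fs/2 = 12 Hz, folds to fs − 22 Hz = 2 Hz.
50 Hz mod fs = 2 Hz.
2 Hz ≤ fs/2 = 12 Hz, appears at 2 Hz.
16 Hz > fs/2 = 12 Hz, folds to fs − 16 Hz = 8 Hz.
4 Hz ≤ fs/2 = 12 Hz, passes unchanged.
Distinct values: {2 Hz, 4 Hz, 8 Hz}.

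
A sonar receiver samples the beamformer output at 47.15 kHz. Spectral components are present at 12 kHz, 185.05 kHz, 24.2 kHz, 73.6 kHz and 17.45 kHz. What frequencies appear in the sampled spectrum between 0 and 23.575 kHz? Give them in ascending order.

fs/2 = 23.575 kHz.
12 kHz ≤ fs/2 = 23.575 kHz, passes unchanged.
185.05 kHz mod fs = 43.6 kHz.
43.6 kHz > fs/2 = 23.575 kHz, folds to fs − 43.6 kHz = 3.55 kHz.
24.2 kHz > fs/2 = 23.575 kHz, folds to fs − 24.2 kHz = 22.95 kHz.
73.6 kHz mod fs = 26.45 kHz.
26.45 kHz > fs/2 = 23.575 kHz, folds to fs − 26.45 kHz = 20.7 kHz.
17.45 kHz ≤ fs/2 = 23.575 kHz, passes unchanged.
Distinct values: {3.55 kHz, 12 kHz, 17.45 kHz, 20.7 kHz, 22.95 kHz}.

3.55 kHz, 12 kHz, 17.45 kHz, 20.7 kHz, 22.95 kHz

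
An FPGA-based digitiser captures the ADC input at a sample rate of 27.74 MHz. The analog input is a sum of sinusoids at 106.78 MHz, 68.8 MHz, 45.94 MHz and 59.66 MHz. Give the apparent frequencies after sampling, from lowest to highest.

fs/2 = 13.87 MHz.
106.78 MHz mod fs = 23.56 MHz.
23.56 MHz > fs/2 = 13.87 MHz, folds to fs − 23.56 MHz = 4.18 MHz.
68.8 MHz mod fs = 13.32 MHz.
13.32 MHz ≤ fs/2 = 13.87 MHz, appears at 13.32 MHz.
45.94 MHz mod fs = 18.2 MHz.
18.2 MHz > fs/2 = 13.87 MHz, folds to fs − 18.2 MHz = 9.54 MHz.
59.66 MHz mod fs = 4.18 MHz.
4.18 MHz ≤ fs/2 = 13.87 MHz, appears at 4.18 MHz.
Distinct values: {4.18 MHz, 9.54 MHz, 13.32 MHz}.

4.18 MHz, 9.54 MHz, 13.32 MHz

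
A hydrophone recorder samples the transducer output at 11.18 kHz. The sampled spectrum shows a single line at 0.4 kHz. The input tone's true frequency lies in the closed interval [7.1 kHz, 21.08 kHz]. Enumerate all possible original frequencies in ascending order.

10.78 kHz, 11.58 kHz

Frequencies that alias to 0.4 kHz are k·fs ± 0.4 kHz for integer k ≥ 0.
k=0: 0.4 kHz.
k=1: 10.78 kHz, 11.58 kHz.
k=2: 21.96 kHz, 22.76 kHz.
Within [7.1 kHz, 21.08 kHz]: 10.78 kHz, 11.58 kHz.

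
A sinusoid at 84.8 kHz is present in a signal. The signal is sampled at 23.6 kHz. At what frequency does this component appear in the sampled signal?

9.6 kHz

84.8 kHz mod fs = 14 kHz.
14 kHz > fs/2 = 11.8 kHz, folds to fs − 14 kHz = 9.6 kHz.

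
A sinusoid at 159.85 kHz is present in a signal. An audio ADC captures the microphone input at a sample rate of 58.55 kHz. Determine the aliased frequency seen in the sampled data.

159.85 kHz mod fs = 42.75 kHz.
42.75 kHz > fs/2 = 29.275 kHz, folds to fs − 42.75 kHz = 15.8 kHz.

15.8 kHz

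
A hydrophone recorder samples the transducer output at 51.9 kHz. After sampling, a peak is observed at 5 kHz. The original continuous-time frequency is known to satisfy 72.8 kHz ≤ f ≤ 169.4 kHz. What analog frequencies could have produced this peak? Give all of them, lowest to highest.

Frequencies that alias to 5 kHz are k·fs ± 5 kHz for integer k ≥ 0.
k=0: 5 kHz.
k=1: 46.9 kHz, 56.9 kHz.
k=2: 98.8 kHz, 108.8 kHz.
k=3: 150.7 kHz, 160.7 kHz.
k=4: 202.6 kHz, 212.6 kHz.
Within [72.8 kHz, 169.4 kHz]: 98.8 kHz, 108.8 kHz, 150.7 kHz, 160.7 kHz.

98.8 kHz, 108.8 kHz, 150.7 kHz, 160.7 kHz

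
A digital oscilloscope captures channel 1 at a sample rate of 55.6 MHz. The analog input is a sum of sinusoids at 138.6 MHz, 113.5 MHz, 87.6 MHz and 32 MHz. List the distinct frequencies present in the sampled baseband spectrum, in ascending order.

2.3 MHz, 23.6 MHz, 27.4 MHz

fs/2 = 27.8 MHz.
138.6 MHz mod fs = 27.4 MHz.
27.4 MHz ≤ fs/2 = 27.8 MHz, appears at 27.4 MHz.
113.5 MHz mod fs = 2.3 MHz.
2.3 MHz ≤ fs/2 = 27.8 MHz, appears at 2.3 MHz.
87.6 MHz mod fs = 32 MHz.
32 MHz > fs/2 = 27.8 MHz, folds to fs − 32 MHz = 23.6 MHz.
32 MHz > fs/2 = 27.8 MHz, folds to fs − 32 MHz = 23.6 MHz.
Distinct values: {2.3 MHz, 23.6 MHz, 27.4 MHz}.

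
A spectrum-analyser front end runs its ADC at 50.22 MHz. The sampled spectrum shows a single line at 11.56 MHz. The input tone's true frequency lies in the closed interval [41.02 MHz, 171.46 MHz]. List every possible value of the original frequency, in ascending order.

Frequencies that alias to 11.56 MHz are k·fs ± 11.56 MHz for integer k ≥ 0.
k=0: 11.56 MHz.
k=1: 38.66 MHz, 61.78 MHz.
k=2: 88.88 MHz, 112 MHz.
k=3: 139.1 MHz, 162.22 MHz.
k=4: 189.32 MHz, 212.44 MHz.
Within [41.02 MHz, 171.46 MHz]: 61.78 MHz, 88.88 MHz, 112 MHz, 139.1 MHz, 162.22 MHz.

61.78 MHz, 88.88 MHz, 112 MHz, 139.1 MHz, 162.22 MHz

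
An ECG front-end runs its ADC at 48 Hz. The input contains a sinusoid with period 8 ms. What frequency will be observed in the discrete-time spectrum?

19 Hz

T = 8 ms → f = 1/T = 125 Hz.
125 Hz mod fs = 29 Hz.
29 Hz > fs/2 = 24 Hz, folds to fs − 29 Hz = 19 Hz.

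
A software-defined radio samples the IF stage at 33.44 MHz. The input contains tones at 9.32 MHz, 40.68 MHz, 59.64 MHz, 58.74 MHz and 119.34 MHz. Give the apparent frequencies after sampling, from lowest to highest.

7.24 MHz, 8.14 MHz, 9.32 MHz, 14.42 MHz

fs/2 = 16.72 MHz.
9.32 MHz ≤ fs/2 = 16.72 MHz, passes unchanged.
40.68 MHz mod fs = 7.24 MHz.
7.24 MHz ≤ fs/2 = 16.72 MHz, appears at 7.24 MHz.
59.64 MHz mod fs = 26.2 MHz.
26.2 MHz > fs/2 = 16.72 MHz, folds to fs − 26.2 MHz = 7.24 MHz.
58.74 MHz mod fs = 25.3 MHz.
25.3 MHz > fs/2 = 16.72 MHz, folds to fs − 25.3 MHz = 8.14 MHz.
119.34 MHz mod fs = 19.02 MHz.
19.02 MHz > fs/2 = 16.72 MHz, folds to fs − 19.02 MHz = 14.42 MHz.
Distinct values: {7.24 MHz, 8.14 MHz, 9.32 MHz, 14.42 MHz}.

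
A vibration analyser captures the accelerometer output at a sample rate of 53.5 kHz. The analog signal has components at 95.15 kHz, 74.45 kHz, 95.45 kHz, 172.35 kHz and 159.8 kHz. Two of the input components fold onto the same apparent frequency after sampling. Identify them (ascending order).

fs/2 = 26.75 kHz.
95.15 kHz mod fs = 41.65 kHz.
41.65 kHz > fs/2 = 26.75 kHz, folds to fs − 41.65 kHz = 11.85 kHz.
74.45 kHz mod fs = 20.95 kHz.
20.95 kHz ≤ fs/2 = 26.75 kHz, appears at 20.95 kHz.
95.45 kHz mod fs = 41.95 kHz.
41.95 kHz > fs/2 = 26.75 kHz, folds to fs − 41.95 kHz = 11.55 kHz.
172.35 kHz mod fs = 11.85 kHz.
11.85 kHz ≤ fs/2 = 26.75 kHz, appears at 11.85 kHz.
159.8 kHz mod fs = 52.8 kHz.
52.8 kHz > fs/2 = 26.75 kHz, folds to fs − 52.8 kHz = 0.7 kHz.
95.15 kHz and 172.35 kHz both map to 11.85 kHz.

95.15 kHz, 172.35 kHz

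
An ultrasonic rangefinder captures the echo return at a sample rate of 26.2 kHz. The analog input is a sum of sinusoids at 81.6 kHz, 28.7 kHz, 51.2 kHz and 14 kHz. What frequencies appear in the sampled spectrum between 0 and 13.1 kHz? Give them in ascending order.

fs/2 = 13.1 kHz.
81.6 kHz mod fs = 3 kHz.
3 kHz ≤ fs/2 = 13.1 kHz, appears at 3 kHz.
28.7 kHz mod fs = 2.5 kHz.
2.5 kHz ≤ fs/2 = 13.1 kHz, appears at 2.5 kHz.
51.2 kHz mod fs = 25 kHz.
25 kHz > fs/2 = 13.1 kHz, folds to fs − 25 kHz = 1.2 kHz.
14 kHz > fs/2 = 13.1 kHz, folds to fs − 14 kHz = 12.2 kHz.
Distinct values: {1.2 kHz, 2.5 kHz, 3 kHz, 12.2 kHz}.

1.2 kHz, 2.5 kHz, 3 kHz, 12.2 kHz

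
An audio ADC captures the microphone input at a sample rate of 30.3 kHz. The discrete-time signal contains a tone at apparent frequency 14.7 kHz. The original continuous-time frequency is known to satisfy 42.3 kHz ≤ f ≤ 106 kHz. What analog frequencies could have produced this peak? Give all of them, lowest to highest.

45 kHz, 45.9 kHz, 75.3 kHz, 76.2 kHz, 105.6 kHz

Frequencies that alias to 14.7 kHz are k·fs ± 14.7 kHz for integer k ≥ 0.
k=0: 14.7 kHz.
k=1: 15.6 kHz, 45 kHz.
k=2: 45.9 kHz, 75.3 kHz.
k=3: 76.2 kHz, 105.6 kHz.
k=4: 106.5 kHz, 135.9 kHz.
Within [42.3 kHz, 106 kHz]: 45 kHz, 45.9 kHz, 75.3 kHz, 76.2 kHz, 105.6 kHz.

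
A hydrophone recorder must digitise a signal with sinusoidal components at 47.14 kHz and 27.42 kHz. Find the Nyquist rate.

Highest-frequency component: 47.14 kHz.
Nyquist rate = 2 × 47.14 kHz = 94.28 kHz.

94.28 kHz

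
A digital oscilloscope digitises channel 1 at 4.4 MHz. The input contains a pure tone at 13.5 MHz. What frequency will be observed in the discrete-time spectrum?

0.3 MHz

13.5 MHz mod fs = 0.3 MHz.
0.3 MHz ≤ fs/2 = 2.2 MHz, appears at 0.3 MHz.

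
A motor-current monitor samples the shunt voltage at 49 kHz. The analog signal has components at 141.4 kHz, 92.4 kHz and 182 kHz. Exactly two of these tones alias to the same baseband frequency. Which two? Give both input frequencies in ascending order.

92.4 kHz, 141.4 kHz

fs/2 = 24.5 kHz.
141.4 kHz mod fs = 43.4 kHz.
43.4 kHz > fs/2 = 24.5 kHz, folds to fs − 43.4 kHz = 5.6 kHz.
92.4 kHz mod fs = 43.4 kHz.
43.4 kHz > fs/2 = 24.5 kHz, folds to fs − 43.4 kHz = 5.6 kHz.
182 kHz mod fs = 35 kHz.
35 kHz > fs/2 = 24.5 kHz, folds to fs − 35 kHz = 14 kHz.
92.4 kHz and 141.4 kHz both map to 5.6 kHz.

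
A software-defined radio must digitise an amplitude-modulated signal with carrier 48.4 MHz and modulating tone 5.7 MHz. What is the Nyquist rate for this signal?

108.2 MHz

AM sidebands sit at fc ± fm = 42.7 MHz and 54.1 MHz.
Highest-frequency component: 54.1 MHz.
Nyquist rate = 2 × 54.1 MHz = 108.2 MHz.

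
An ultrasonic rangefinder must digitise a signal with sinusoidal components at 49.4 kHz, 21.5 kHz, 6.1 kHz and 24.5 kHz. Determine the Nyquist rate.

Highest-frequency component: 49.4 kHz.
Nyquist rate = 2 × 49.4 kHz = 98.8 kHz.

98.8 kHz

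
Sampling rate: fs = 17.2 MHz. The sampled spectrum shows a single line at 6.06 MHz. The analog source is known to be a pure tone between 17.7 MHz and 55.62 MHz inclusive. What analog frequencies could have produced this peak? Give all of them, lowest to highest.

23.26 MHz, 28.34 MHz, 40.46 MHz, 45.54 MHz

Frequencies that alias to 6.06 MHz are k·fs ± 6.06 MHz for integer k ≥ 0.
k=0: 6.06 MHz.
k=1: 11.14 MHz, 23.26 MHz.
k=2: 28.34 MHz, 40.46 MHz.
k=3: 45.54 MHz, 57.66 MHz.
k=4: 62.74 MHz, 74.86 MHz.
Within [17.7 MHz, 55.62 MHz]: 23.26 MHz, 28.34 MHz, 40.46 MHz, 45.54 MHz.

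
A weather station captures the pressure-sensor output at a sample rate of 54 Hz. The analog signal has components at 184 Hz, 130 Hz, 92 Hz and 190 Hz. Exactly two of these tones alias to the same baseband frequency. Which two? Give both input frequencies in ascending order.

fs/2 = 27 Hz.
184 Hz mod fs = 22 Hz.
22 Hz ≤ fs/2 = 27 Hz, appears at 22 Hz.
130 Hz mod fs = 22 Hz.
22 Hz ≤ fs/2 = 27 Hz, appears at 22 Hz.
92 Hz mod fs = 38 Hz.
38 Hz > fs/2 = 27 Hz, folds to fs − 38 Hz = 16 Hz.
190 Hz mod fs = 28 Hz.
28 Hz > fs/2 = 27 Hz, folds to fs − 28 Hz = 26 Hz.
130 Hz and 184 Hz both map to 22 Hz.

130 Hz, 184 Hz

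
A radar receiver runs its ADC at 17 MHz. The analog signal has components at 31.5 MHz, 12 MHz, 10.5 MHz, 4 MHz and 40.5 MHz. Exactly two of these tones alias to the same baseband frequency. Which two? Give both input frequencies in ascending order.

fs/2 = 8.5 MHz.
31.5 MHz mod fs = 14.5 MHz.
14.5 MHz > fs/2 = 8.5 MHz, folds to fs − 14.5 MHz = 2.5 MHz.
12 MHz > fs/2 = 8.5 MHz, folds to fs − 12 MHz = 5 MHz.
10.5 MHz > fs/2 = 8.5 MHz, folds to fs − 10.5 MHz = 6.5 MHz.
4 MHz ≤ fs/2 = 8.5 MHz, passes unchanged.
40.5 MHz mod fs = 6.5 MHz.
6.5 MHz ≤ fs/2 = 8.5 MHz, appears at 6.5 MHz.
10.5 MHz and 40.5 MHz both map to 6.5 MHz.

10.5 MHz, 40.5 MHz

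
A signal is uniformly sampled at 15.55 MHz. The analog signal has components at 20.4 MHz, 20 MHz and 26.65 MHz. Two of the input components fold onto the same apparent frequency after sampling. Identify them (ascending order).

fs/2 = 7.775 MHz.
20.4 MHz mod fs = 4.85 MHz.
4.85 MHz ≤ fs/2 = 7.775 MHz, appears at 4.85 MHz.
20 MHz mod fs = 4.45 MHz.
4.45 MHz ≤ fs/2 = 7.775 MHz, appears at 4.45 MHz.
26.65 MHz mod fs = 11.1 MHz.
11.1 MHz > fs/2 = 7.775 MHz, folds to fs − 11.1 MHz = 4.45 MHz.
20 MHz and 26.65 MHz both map to 4.45 MHz.

20 MHz, 26.65 MHz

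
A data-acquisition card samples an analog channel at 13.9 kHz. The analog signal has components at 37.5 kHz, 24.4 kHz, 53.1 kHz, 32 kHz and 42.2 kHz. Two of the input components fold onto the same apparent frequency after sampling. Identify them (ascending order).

32 kHz, 37.5 kHz

fs/2 = 6.95 kHz.
37.5 kHz mod fs = 9.7 kHz.
9.7 kHz > fs/2 = 6.95 kHz, folds to fs − 9.7 kHz = 4.2 kHz.
24.4 kHz mod fs = 10.5 kHz.
10.5 kHz > fs/2 = 6.95 kHz, folds to fs − 10.5 kHz = 3.4 kHz.
53.1 kHz mod fs = 11.4 kHz.
11.4 kHz > fs/2 = 6.95 kHz, folds to fs − 11.4 kHz = 2.5 kHz.
32 kHz mod fs = 4.2 kHz.
4.2 kHz ≤ fs/2 = 6.95 kHz, appears at 4.2 kHz.
42.2 kHz mod fs = 0.5 kHz.
0.5 kHz ≤ fs/2 = 6.95 kHz, appears at 0.5 kHz.
32 kHz and 37.5 kHz both map to 4.2 kHz.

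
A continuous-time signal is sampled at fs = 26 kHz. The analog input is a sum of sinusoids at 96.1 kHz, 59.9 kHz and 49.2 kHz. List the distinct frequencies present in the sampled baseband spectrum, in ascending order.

fs/2 = 13 kHz.
96.1 kHz mod fs = 18.1 kHz.
18.1 kHz > fs/2 = 13 kHz, folds to fs − 18.1 kHz = 7.9 kHz.
59.9 kHz mod fs = 7.9 kHz.
7.9 kHz ≤ fs/2 = 13 kHz, appears at 7.9 kHz.
49.2 kHz mod fs = 23.2 kHz.
23.2 kHz > fs/2 = 13 kHz, folds to fs − 23.2 kHz = 2.8 kHz.
Distinct values: {2.8 kHz, 7.9 kHz}.

2.8 kHz, 7.9 kHz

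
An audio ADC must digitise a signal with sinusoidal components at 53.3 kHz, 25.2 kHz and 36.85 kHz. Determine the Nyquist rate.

Highest-frequency component: 53.3 kHz.
Nyquist rate = 2 × 53.3 kHz = 106.6 kHz.

106.6 kHz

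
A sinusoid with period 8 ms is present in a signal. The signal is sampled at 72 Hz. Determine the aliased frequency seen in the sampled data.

19 Hz

T = 8 ms → f = 1/T = 125 Hz.
125 Hz mod fs = 53 Hz.
53 Hz > fs/2 = 36 Hz, folds to fs − 53 Hz = 19 Hz.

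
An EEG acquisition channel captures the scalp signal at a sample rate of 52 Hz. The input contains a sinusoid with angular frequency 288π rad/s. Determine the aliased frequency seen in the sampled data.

ω = 288π rad/s → f = ω/(2π) = 144 Hz.
144 Hz mod fs = 40 Hz.
40 Hz > fs/2 = 26 Hz, folds to fs − 40 Hz = 12 Hz.

12 Hz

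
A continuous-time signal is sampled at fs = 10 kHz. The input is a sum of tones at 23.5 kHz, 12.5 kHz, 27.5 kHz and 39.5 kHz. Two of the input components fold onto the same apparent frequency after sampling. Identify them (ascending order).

12.5 kHz, 27.5 kHz

fs/2 = 5 kHz.
23.5 kHz mod fs = 3.5 kHz.
3.5 kHz ≤ fs/2 = 5 kHz, appears at 3.5 kHz.
12.5 kHz mod fs = 2.5 kHz.
2.5 kHz ≤ fs/2 = 5 kHz, appears at 2.5 kHz.
27.5 kHz mod fs = 7.5 kHz.
7.5 kHz > fs/2 = 5 kHz, folds to fs − 7.5 kHz = 2.5 kHz.
39.5 kHz mod fs = 9.5 kHz.
9.5 kHz > fs/2 = 5 kHz, folds to fs − 9.5 kHz = 0.5 kHz.
12.5 kHz and 27.5 kHz both map to 2.5 kHz.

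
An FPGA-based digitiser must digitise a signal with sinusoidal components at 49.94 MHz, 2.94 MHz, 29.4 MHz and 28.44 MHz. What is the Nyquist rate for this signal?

Highest-frequency component: 49.94 MHz.
Nyquist rate = 2 × 49.94 MHz = 99.88 MHz.

99.88 MHz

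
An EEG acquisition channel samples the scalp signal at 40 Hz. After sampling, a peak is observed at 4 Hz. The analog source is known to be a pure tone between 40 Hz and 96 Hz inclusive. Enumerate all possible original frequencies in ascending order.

44 Hz, 76 Hz, 84 Hz

Frequencies that alias to 4 Hz are k·fs ± 4 Hz for integer k ≥ 0.
k=0: 4 Hz.
k=1: 36 Hz, 44 Hz.
k=2: 76 Hz, 84 Hz.
k=3: 116 Hz, 124 Hz.
Within [40 Hz, 96 Hz]: 44 Hz, 76 Hz, 84 Hz.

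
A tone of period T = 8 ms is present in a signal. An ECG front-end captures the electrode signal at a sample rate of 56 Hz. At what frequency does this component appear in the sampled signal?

T = 8 ms → f = 1/T = 125 Hz.
125 Hz mod fs = 13 Hz.
13 Hz ≤ fs/2 = 28 Hz, appears at 13 Hz.

13 Hz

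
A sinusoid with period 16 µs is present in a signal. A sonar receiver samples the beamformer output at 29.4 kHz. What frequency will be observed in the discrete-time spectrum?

T = 16 µs → f = 1/T = 62.5 kHz.
62.5 kHz mod fs = 3.7 kHz.
3.7 kHz ≤ fs/2 = 14.7 kHz, appears at 3.7 kHz.

3.7 kHz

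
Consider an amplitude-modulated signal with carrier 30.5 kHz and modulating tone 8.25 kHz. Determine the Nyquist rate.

77.5 kHz

AM sidebands sit at fc ± fm = 22.25 kHz and 38.75 kHz.
Highest-frequency component: 38.75 kHz.
Nyquist rate = 2 × 38.75 kHz = 77.5 kHz.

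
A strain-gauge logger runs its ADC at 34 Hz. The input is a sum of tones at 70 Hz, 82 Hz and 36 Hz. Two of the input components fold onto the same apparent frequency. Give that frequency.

2 Hz

fs/2 = 17 Hz.
70 Hz mod fs = 2 Hz.
2 Hz ≤ fs/2 = 17 Hz, appears at 2 Hz.
82 Hz mod fs = 14 Hz.
14 Hz ≤ fs/2 = 17 Hz, appears at 14 Hz.
36 Hz mod fs = 2 Hz.
2 Hz ≤ fs/2 = 17 Hz, appears at 2 Hz.
36 Hz and 70 Hz both map to 2 Hz.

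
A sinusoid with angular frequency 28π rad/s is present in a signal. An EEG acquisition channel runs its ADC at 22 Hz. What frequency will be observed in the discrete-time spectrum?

ω = 28π rad/s → f = ω/(2π) = 14 Hz.
14 Hz > fs/2 = 11 Hz, folds to fs − 14 Hz = 8 Hz.

8 Hz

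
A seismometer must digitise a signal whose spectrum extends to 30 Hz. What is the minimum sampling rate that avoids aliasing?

Nyquist rate = 2 × 30 Hz = 60 Hz.

60 Hz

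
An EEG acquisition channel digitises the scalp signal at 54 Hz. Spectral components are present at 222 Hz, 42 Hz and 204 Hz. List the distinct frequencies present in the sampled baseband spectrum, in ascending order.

fs/2 = 27 Hz.
222 Hz mod fs = 6 Hz.
6 Hz ≤ fs/2 = 27 Hz, appears at 6 Hz.
42 Hz > fs/2 = 27 Hz, folds to fs − 42 Hz = 12 Hz.
204 Hz mod fs = 42 Hz.
42 Hz > fs/2 = 27 Hz, folds to fs − 42 Hz = 12 Hz.
Distinct values: {6 Hz, 12 Hz}.

6 Hz, 12 Hz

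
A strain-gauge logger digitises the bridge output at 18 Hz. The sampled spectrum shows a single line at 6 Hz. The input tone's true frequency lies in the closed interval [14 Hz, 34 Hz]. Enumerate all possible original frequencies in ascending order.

Frequencies that alias to 6 Hz are k·fs ± 6 Hz for integer k ≥ 0.
k=0: 6 Hz.
k=1: 12 Hz, 24 Hz.
k=2: 30 Hz, 42 Hz.
k=3: 48 Hz, 60 Hz.
Within [14 Hz, 34 Hz]: 24 Hz, 30 Hz.

24 Hz, 30 Hz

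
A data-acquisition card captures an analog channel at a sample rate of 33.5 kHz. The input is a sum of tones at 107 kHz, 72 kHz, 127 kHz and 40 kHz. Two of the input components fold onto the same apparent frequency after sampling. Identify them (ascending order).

40 kHz, 107 kHz

fs/2 = 16.75 kHz.
107 kHz mod fs = 6.5 kHz.
6.5 kHz ≤ fs/2 = 16.75 kHz, appears at 6.5 kHz.
72 kHz mod fs = 5 kHz.
5 kHz ≤ fs/2 = 16.75 kHz, appears at 5 kHz.
127 kHz mod fs = 26.5 kHz.
26.5 kHz > fs/2 = 16.75 kHz, folds to fs − 26.5 kHz = 7 kHz.
40 kHz mod fs = 6.5 kHz.
6.5 kHz ≤ fs/2 = 16.75 kHz, appears at 6.5 kHz.
40 kHz and 107 kHz both map to 6.5 kHz.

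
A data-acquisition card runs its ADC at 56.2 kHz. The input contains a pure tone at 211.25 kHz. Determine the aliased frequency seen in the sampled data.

211.25 kHz mod fs = 42.65 kHz.
42.65 kHz > fs/2 = 28.1 kHz, folds to fs − 42.65 kHz = 13.55 kHz.

13.55 kHz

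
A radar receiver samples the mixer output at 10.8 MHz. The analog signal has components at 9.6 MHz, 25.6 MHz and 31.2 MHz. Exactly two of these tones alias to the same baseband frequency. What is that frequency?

fs/2 = 5.4 MHz.
9.6 MHz > fs/2 = 5.4 MHz, folds to fs − 9.6 MHz = 1.2 MHz.
25.6 MHz mod fs = 4 MHz.
4 MHz ≤ fs/2 = 5.4 MHz, appears at 4 MHz.
31.2 MHz mod fs = 9.6 MHz.
9.6 MHz > fs/2 = 5.4 MHz, folds to fs − 9.6 MHz = 1.2 MHz.
9.6 MHz and 31.2 MHz both map to 1.2 MHz.

1.2 MHz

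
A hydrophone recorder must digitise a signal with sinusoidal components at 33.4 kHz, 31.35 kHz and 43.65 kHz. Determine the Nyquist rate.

Highest-frequency component: 43.65 kHz.
Nyquist rate = 2 × 43.65 kHz = 87.3 kHz.

87.3 kHz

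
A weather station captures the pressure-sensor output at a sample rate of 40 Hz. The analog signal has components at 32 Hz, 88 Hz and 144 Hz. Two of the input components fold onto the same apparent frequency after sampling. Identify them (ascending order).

32 Hz, 88 Hz

fs/2 = 20 Hz.
32 Hz > fs/2 = 20 Hz, folds to fs − 32 Hz = 8 Hz.
88 Hz mod fs = 8 Hz.
8 Hz ≤ fs/2 = 20 Hz, appears at 8 Hz.
144 Hz mod fs = 24 Hz.
24 Hz > fs/2 = 20 Hz, folds to fs − 24 Hz = 16 Hz.
32 Hz and 88 Hz both map to 8 Hz.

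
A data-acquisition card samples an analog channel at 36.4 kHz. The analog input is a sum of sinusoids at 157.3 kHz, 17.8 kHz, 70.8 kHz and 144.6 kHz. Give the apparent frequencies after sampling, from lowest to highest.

1 kHz, 2 kHz, 11.7 kHz, 17.8 kHz

fs/2 = 18.2 kHz.
157.3 kHz mod fs = 11.7 kHz.
11.7 kHz ≤ fs/2 = 18.2 kHz, appears at 11.7 kHz.
17.8 kHz ≤ fs/2 = 18.2 kHz, passes unchanged.
70.8 kHz mod fs = 34.4 kHz.
34.4 kHz > fs/2 = 18.2 kHz, folds to fs − 34.4 kHz = 2 kHz.
144.6 kHz mod fs = 35.4 kHz.
35.4 kHz > fs/2 = 18.2 kHz, folds to fs − 35.4 kHz = 1 kHz.
Distinct values: {1 kHz, 2 kHz, 11.7 kHz, 17.8 kHz}.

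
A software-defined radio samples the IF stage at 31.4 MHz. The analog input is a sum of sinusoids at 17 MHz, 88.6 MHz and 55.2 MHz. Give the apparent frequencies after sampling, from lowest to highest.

fs/2 = 15.7 MHz.
17 MHz > fs/2 = 15.7 MHz, folds to fs − 17 MHz = 14.4 MHz.
88.6 MHz mod fs = 25.8 MHz.
25.8 MHz > fs/2 = 15.7 MHz, folds to fs − 25.8 MHz = 5.6 MHz.
55.2 MHz mod fs = 23.8 MHz.
23.8 MHz > fs/2 = 15.7 MHz, folds to fs − 23.8 MHz = 7.6 MHz.
Distinct values: {5.6 MHz, 7.6 MHz, 14.4 MHz}.

5.6 MHz, 7.6 MHz, 14.4 MHz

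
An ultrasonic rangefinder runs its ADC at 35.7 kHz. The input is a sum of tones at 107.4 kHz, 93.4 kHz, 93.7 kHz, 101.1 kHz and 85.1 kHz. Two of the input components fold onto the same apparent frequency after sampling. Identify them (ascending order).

fs/2 = 17.85 kHz.
107.4 kHz mod fs = 0.3 kHz.
0.3 kHz ≤ fs/2 = 17.85 kHz, appears at 0.3 kHz.
93.4 kHz mod fs = 22 kHz.
22 kHz > fs/2 = 17.85 kHz, folds to fs − 22 kHz = 13.7 kHz.
93.7 kHz mod fs = 22.3 kHz.
22.3 kHz > fs/2 = 17.85 kHz, folds to fs − 22.3 kHz = 13.4 kHz.
101.1 kHz mod fs = 29.7 kHz.
29.7 kHz > fs/2 = 17.85 kHz, folds to fs − 29.7 kHz = 6 kHz.
85.1 kHz mod fs = 13.7 kHz.
13.7 kHz ≤ fs/2 = 17.85 kHz, appears at 13.7 kHz.
85.1 kHz and 93.4 kHz both map to 13.7 kHz.

85.1 kHz, 93.4 kHz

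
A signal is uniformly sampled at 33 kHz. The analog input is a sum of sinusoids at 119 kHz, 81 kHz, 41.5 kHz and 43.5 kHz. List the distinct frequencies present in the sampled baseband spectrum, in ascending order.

8.5 kHz, 10.5 kHz, 13 kHz, 15 kHz

fs/2 = 16.5 kHz.
119 kHz mod fs = 20 kHz.
20 kHz > fs/2 = 16.5 kHz, folds to fs − 20 kHz = 13 kHz.
81 kHz mod fs = 15 kHz.
15 kHz ≤ fs/2 = 16.5 kHz, appears at 15 kHz.
41.5 kHz mod fs = 8.5 kHz.
8.5 kHz ≤ fs/2 = 16.5 kHz, appears at 8.5 kHz.
43.5 kHz mod fs = 10.5 kHz.
10.5 kHz ≤ fs/2 = 16.5 kHz, appears at 10.5 kHz.
Distinct values: {8.5 kHz, 10.5 kHz, 13 kHz, 15 kHz}.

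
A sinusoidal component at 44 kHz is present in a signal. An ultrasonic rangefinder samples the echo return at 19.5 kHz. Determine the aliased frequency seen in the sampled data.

44 kHz mod fs = 5 kHz.
5 kHz ≤ fs/2 = 9.75 kHz, appears at 5 kHz.

5 kHz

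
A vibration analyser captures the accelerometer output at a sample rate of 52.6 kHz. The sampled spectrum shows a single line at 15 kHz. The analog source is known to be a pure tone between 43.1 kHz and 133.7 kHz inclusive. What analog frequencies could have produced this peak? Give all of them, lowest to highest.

67.6 kHz, 90.2 kHz, 120.2 kHz

Frequencies that alias to 15 kHz are k·fs ± 15 kHz for integer k ≥ 0.
k=0: 15 kHz.
k=1: 37.6 kHz, 67.6 kHz.
k=2: 90.2 kHz, 120.2 kHz.
k=3: 142.8 kHz, 172.8 kHz.
Within [43.1 kHz, 133.7 kHz]: 67.6 kHz, 90.2 kHz, 120.2 kHz.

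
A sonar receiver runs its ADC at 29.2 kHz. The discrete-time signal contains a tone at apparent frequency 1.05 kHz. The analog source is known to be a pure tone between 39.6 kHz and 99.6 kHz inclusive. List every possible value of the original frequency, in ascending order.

57.35 kHz, 59.45 kHz, 86.55 kHz, 88.65 kHz

Frequencies that alias to 1.05 kHz are k·fs ± 1.05 kHz for integer k ≥ 0.
k=0: 1.05 kHz.
k=1: 28.15 kHz, 30.25 kHz.
k=2: 57.35 kHz, 59.45 kHz.
k=3: 86.55 kHz, 88.65 kHz.
k=4: 115.75 kHz, 117.85 kHz.
Within [39.6 kHz, 99.6 kHz]: 57.35 kHz, 59.45 kHz, 86.55 kHz, 88.65 kHz.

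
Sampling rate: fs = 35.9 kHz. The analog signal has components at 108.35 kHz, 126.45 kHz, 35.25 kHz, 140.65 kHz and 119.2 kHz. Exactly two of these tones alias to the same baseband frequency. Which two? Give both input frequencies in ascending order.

fs/2 = 17.95 kHz.
108.35 kHz mod fs = 0.65 kHz.
0.65 kHz ≤ fs/2 = 17.95 kHz, appears at 0.65 kHz.
126.45 kHz mod fs = 18.75 kHz.
18.75 kHz > fs/2 = 17.95 kHz, folds to fs − 18.75 kHz = 17.15 kHz.
35.25 kHz > fs/2 = 17.95 kHz, folds to fs − 35.25 kHz = 0.65 kHz.
140.65 kHz mod fs = 32.95 kHz.
32.95 kHz > fs/2 = 17.95 kHz, folds to fs − 32.95 kHz = 2.95 kHz.
119.2 kHz mod fs = 11.5 kHz.
11.5 kHz ≤ fs/2 = 17.95 kHz, appears at 11.5 kHz.
35.25 kHz and 108.35 kHz both map to 0.65 kHz.

35.25 kHz, 108.35 kHz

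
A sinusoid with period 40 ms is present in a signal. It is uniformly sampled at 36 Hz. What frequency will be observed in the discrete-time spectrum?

11 Hz

T = 40 ms → f = 1/T = 25 Hz.
25 Hz > fs/2 = 18 Hz, folds to fs − 25 Hz = 11 Hz.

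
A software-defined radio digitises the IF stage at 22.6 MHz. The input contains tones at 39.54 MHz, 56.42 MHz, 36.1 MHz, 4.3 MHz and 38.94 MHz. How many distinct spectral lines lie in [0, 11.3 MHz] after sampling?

5

fs/2 = 11.3 MHz.
39.54 MHz mod fs = 16.94 MHz.
16.94 MHz > fs/2 = 11.3 MHz, folds to fs − 16.94 MHz = 5.66 MHz.
56.42 MHz mod fs = 11.22 MHz.
11.22 MHz ≤ fs/2 = 11.3 MHz, appears at 11.22 MHz.
36.1 MHz mod fs = 13.5 MHz.
13.5 MHz > fs/2 = 11.3 MHz, folds to fs − 13.5 MHz = 9.1 MHz.
4.3 MHz ≤ fs/2 = 11.3 MHz, passes unchanged.
38.94 MHz mod fs = 16.34 MHz.
16.34 MHz > fs/2 = 11.3 MHz, folds to fs − 16.34 MHz = 6.26 MHz.
Distinct values: {4.3 MHz, 5.66 MHz, 6.26 MHz, 9.1 MHz, 11.22 MHz} → 5.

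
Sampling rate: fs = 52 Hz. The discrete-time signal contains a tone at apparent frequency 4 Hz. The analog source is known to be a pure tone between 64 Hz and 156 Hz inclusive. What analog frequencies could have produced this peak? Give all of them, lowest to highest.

100 Hz, 108 Hz, 152 Hz

Frequencies that alias to 4 Hz are k·fs ± 4 Hz for integer k ≥ 0.
k=0: 4 Hz.
k=1: 48 Hz, 56 Hz.
k=2: 100 Hz, 108 Hz.
k=3: 152 Hz, 160 Hz.
k=4: 204 Hz, 212 Hz.
Within [64 Hz, 156 Hz]: 100 Hz, 108 Hz, 152 Hz.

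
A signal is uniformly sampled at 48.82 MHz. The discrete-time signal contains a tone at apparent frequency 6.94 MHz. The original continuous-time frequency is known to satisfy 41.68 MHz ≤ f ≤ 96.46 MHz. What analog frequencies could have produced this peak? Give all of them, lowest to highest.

Frequencies that alias to 6.94 MHz are k·fs ± 6.94 MHz for integer k ≥ 0.
k=0: 6.94 MHz.
k=1: 41.88 MHz, 55.76 MHz.
k=2: 90.7 MHz, 104.58 MHz.
k=3: 139.52 MHz, 153.4 MHz.
Within [41.68 MHz, 96.46 MHz]: 41.88 MHz, 55.76 MHz, 90.7 MHz.

41.88 MHz, 55.76 MHz, 90.7 MHz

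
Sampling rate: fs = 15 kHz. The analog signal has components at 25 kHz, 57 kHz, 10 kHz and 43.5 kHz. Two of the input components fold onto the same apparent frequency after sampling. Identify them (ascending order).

10 kHz, 25 kHz

fs/2 = 7.5 kHz.
25 kHz mod fs = 10 kHz.
10 kHz > fs/2 = 7.5 kHz, folds to fs − 10 kHz = 5 kHz.
57 kHz mod fs = 12 kHz.
12 kHz > fs/2 = 7.5 kHz, folds to fs − 12 kHz = 3 kHz.
10 kHz > fs/2 = 7.5 kHz, folds to fs − 10 kHz = 5 kHz.
43.5 kHz mod fs = 13.5 kHz.
13.5 kHz > fs/2 = 7.5 kHz, folds to fs − 13.5 kHz = 1.5 kHz.
10 kHz and 25 kHz both map to 5 kHz.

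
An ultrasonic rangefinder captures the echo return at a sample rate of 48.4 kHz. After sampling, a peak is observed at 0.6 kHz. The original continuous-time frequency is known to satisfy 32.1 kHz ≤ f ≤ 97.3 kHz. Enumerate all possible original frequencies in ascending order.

Frequencies that alias to 0.6 kHz are k·fs ± 0.6 kHz for integer k ≥ 0.
k=0: 0.6 kHz.
k=1: 47.8 kHz, 49 kHz.
k=2: 96.2 kHz, 97.4 kHz.
k=3: 144.6 kHz, 145.8 kHz.
Within [32.1 kHz, 97.3 kHz]: 47.8 kHz, 49 kHz, 96.2 kHz.

47.8 kHz, 49 kHz, 96.2 kHz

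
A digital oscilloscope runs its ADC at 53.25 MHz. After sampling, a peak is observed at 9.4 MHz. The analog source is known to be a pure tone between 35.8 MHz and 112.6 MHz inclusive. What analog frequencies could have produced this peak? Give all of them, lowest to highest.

43.85 MHz, 62.65 MHz, 97.1 MHz

Frequencies that alias to 9.4 MHz are k·fs ± 9.4 MHz for integer k ≥ 0.
k=0: 9.4 MHz.
k=1: 43.85 MHz, 62.65 MHz.
k=2: 97.1 MHz, 115.9 MHz.
k=3: 150.35 MHz, 169.15 MHz.
Within [35.8 MHz, 112.6 MHz]: 43.85 MHz, 62.65 MHz, 97.1 MHz.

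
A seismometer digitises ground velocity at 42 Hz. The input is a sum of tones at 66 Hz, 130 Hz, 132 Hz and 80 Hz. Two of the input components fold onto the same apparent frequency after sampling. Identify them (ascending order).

fs/2 = 21 Hz.
66 Hz mod fs = 24 Hz.
24 Hz > fs/2 = 21 Hz, folds to fs − 24 Hz = 18 Hz.
130 Hz mod fs = 4 Hz.
4 Hz ≤ fs/2 = 21 Hz, appears at 4 Hz.
132 Hz mod fs = 6 Hz.
6 Hz ≤ fs/2 = 21 Hz, appears at 6 Hz.
80 Hz mod fs = 38 Hz.
38 Hz > fs/2 = 21 Hz, folds to fs − 38 Hz = 4 Hz.
80 Hz and 130 Hz both map to 4 Hz.

80 Hz, 130 Hz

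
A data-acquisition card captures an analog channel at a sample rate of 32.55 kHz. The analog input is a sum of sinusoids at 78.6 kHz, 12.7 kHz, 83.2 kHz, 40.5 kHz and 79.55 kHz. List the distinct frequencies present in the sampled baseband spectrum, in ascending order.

7.95 kHz, 12.7 kHz, 13.5 kHz, 14.45 kHz

fs/2 = 16.275 kHz.
78.6 kHz mod fs = 13.5 kHz.
13.5 kHz ≤ fs/2 = 16.275 kHz, appears at 13.5 kHz.
12.7 kHz ≤ fs/2 = 16.275 kHz, passes unchanged.
83.2 kHz mod fs = 18.1 kHz.
18.1 kHz > fs/2 = 16.275 kHz, folds to fs − 18.1 kHz = 14.45 kHz.
40.5 kHz mod fs = 7.95 kHz.
7.95 kHz ≤ fs/2 = 16.275 kHz, appears at 7.95 kHz.
79.55 kHz mod fs = 14.45 kHz.
14.45 kHz ≤ fs/2 = 16.275 kHz, appears at 14.45 kHz.
Distinct values: {7.95 kHz, 12.7 kHz, 13.5 kHz, 14.45 kHz}.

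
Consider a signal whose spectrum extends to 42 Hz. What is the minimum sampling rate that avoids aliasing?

Nyquist rate = 2 × 42 Hz = 84 Hz.

84 Hz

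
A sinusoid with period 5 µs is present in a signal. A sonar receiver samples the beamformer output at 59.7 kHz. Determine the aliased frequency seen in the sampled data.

T = 5 µs → f = 1/T = 200 kHz.
200 kHz mod fs = 20.9 kHz.
20.9 kHz ≤ fs/2 = 29.85 kHz, appears at 20.9 kHz.

20.9 kHz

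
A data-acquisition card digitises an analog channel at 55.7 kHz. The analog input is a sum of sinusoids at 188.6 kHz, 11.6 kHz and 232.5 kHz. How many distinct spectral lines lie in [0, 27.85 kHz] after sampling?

3

fs/2 = 27.85 kHz.
188.6 kHz mod fs = 21.5 kHz.
21.5 kHz ≤ fs/2 = 27.85 kHz, appears at 21.5 kHz.
11.6 kHz ≤ fs/2 = 27.85 kHz, passes unchanged.
232.5 kHz mod fs = 9.7 kHz.
9.7 kHz ≤ fs/2 = 27.85 kHz, appears at 9.7 kHz.
Distinct values: {9.7 kHz, 11.6 kHz, 21.5 kHz} → 3.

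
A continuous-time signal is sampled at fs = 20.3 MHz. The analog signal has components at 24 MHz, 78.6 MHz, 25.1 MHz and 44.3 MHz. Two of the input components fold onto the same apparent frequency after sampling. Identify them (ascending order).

24 MHz, 44.3 MHz

fs/2 = 10.15 MHz.
24 MHz mod fs = 3.7 MHz.
3.7 MHz ≤ fs/2 = 10.15 MHz, appears at 3.7 MHz.
78.6 MHz mod fs = 17.7 MHz.
17.7 MHz > fs/2 = 10.15 MHz, folds to fs − 17.7 MHz = 2.6 MHz.
25.1 MHz mod fs = 4.8 MHz.
4.8 MHz ≤ fs/2 = 10.15 MHz, appears at 4.8 MHz.
44.3 MHz mod fs = 3.7 MHz.
3.7 MHz ≤ fs/2 = 10.15 MHz, appears at 3.7 MHz.
24 MHz and 44.3 MHz both map to 3.7 MHz.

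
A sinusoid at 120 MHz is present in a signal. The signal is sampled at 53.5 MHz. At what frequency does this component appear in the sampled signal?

120 MHz mod fs = 13 MHz.
13 MHz ≤ fs/2 = 26.75 MHz, appears at 13 MHz.

13 MHz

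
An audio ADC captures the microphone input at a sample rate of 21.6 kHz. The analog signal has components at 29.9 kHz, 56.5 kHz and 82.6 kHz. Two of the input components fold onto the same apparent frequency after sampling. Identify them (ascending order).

fs/2 = 10.8 kHz.
29.9 kHz mod fs = 8.3 kHz.
8.3 kHz ≤ fs/2 = 10.8 kHz, appears at 8.3 kHz.
56.5 kHz mod fs = 13.3 kHz.
13.3 kHz > fs/2 = 10.8 kHz, folds to fs − 13.3 kHz = 8.3 kHz.
82.6 kHz mod fs = 17.8 kHz.
17.8 kHz > fs/2 = 10.8 kHz, folds to fs − 17.8 kHz = 3.8 kHz.
29.9 kHz and 56.5 kHz both map to 8.3 kHz.

29.9 kHz, 56.5 kHz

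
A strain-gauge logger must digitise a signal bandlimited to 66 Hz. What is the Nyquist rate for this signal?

Nyquist rate = 2 × 66 Hz = 132 Hz.

132 Hz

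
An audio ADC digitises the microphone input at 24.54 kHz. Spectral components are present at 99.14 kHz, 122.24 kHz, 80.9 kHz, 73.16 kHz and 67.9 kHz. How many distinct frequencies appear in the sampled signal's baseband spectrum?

4

fs/2 = 12.27 kHz.
99.14 kHz mod fs = 0.98 kHz.
0.98 kHz ≤ fs/2 = 12.27 kHz, appears at 0.98 kHz.
122.24 kHz mod fs = 24.08 kHz.
24.08 kHz > fs/2 = 12.27 kHz, folds to fs − 24.08 kHz = 0.46 kHz.
80.9 kHz mod fs = 7.28 kHz.
7.28 kHz ≤ fs/2 = 12.27 kHz, appears at 7.28 kHz.
73.16 kHz mod fs = 24.08 kHz.
24.08 kHz > fs/2 = 12.27 kHz, folds to fs − 24.08 kHz = 0.46 kHz.
67.9 kHz mod fs = 18.82 kHz.
18.82 kHz > fs/2 = 12.27 kHz, folds to fs − 18.82 kHz = 5.72 kHz.
Distinct values: {0.46 kHz, 0.98 kHz, 5.72 kHz, 7.28 kHz} → 4.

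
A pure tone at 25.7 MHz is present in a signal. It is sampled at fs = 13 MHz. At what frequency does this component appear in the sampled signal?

25.7 MHz mod fs = 12.7 MHz.
12.7 MHz > fs/2 = 6.5 MHz, folds to fs − 12.7 MHz = 0.3 MHz.

0.3 MHz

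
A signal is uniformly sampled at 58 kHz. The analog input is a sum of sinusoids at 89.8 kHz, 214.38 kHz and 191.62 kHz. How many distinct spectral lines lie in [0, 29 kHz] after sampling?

fs/2 = 29 kHz.
89.8 kHz mod fs = 31.8 kHz.
31.8 kHz > fs/2 = 29 kHz, folds to fs − 31.8 kHz = 26.2 kHz.
214.38 kHz mod fs = 40.38 kHz.
40.38 kHz > fs/2 = 29 kHz, folds to fs − 40.38 kHz = 17.62 kHz.
191.62 kHz mod fs = 17.62 kHz.
17.62 kHz ≤ fs/2 = 29 kHz, appears at 17.62 kHz.
Distinct values: {17.62 kHz, 26.2 kHz} → 2.

2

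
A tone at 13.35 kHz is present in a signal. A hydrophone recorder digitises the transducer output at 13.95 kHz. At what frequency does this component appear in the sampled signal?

0.6 kHz

13.35 kHz > fs/2 = 6.975 kHz, folds to fs − 13.35 kHz = 0.6 kHz.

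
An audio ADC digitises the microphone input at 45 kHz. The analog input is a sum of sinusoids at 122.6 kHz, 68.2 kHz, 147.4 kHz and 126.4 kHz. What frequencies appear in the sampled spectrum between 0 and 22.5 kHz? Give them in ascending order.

8.6 kHz, 12.4 kHz, 21.8 kHz

fs/2 = 22.5 kHz.
122.6 kHz mod fs = 32.6 kHz.
32.6 kHz > fs/2 = 22.5 kHz, folds to fs − 32.6 kHz = 12.4 kHz.
68.2 kHz mod fs = 23.2 kHz.
23.2 kHz > fs/2 = 22.5 kHz, folds to fs − 23.2 kHz = 21.8 kHz.
147.4 kHz mod fs = 12.4 kHz.
12.4 kHz ≤ fs/2 = 22.5 kHz, appears at 12.4 kHz.
126.4 kHz mod fs = 36.4 kHz.
36.4 kHz > fs/2 = 22.5 kHz, folds to fs − 36.4 kHz = 8.6 kHz.
Distinct values: {8.6 kHz, 12.4 kHz, 21.8 kHz}.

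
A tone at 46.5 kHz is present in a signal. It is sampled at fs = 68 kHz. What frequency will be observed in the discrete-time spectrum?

21.5 kHz

46.5 kHz > fs/2 = 34 kHz, folds to fs − 46.5 kHz = 21.5 kHz.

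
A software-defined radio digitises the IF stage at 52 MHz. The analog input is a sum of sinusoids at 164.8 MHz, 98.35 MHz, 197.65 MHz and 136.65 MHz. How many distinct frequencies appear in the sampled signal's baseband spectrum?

4

fs/2 = 26 MHz.
164.8 MHz mod fs = 8.8 MHz.
8.8 MHz ≤ fs/2 = 26 MHz, appears at 8.8 MHz.
98.35 MHz mod fs = 46.35 MHz.
46.35 MHz > fs/2 = 26 MHz, folds to fs − 46.35 MHz = 5.65 MHz.
197.65 MHz mod fs = 41.65 MHz.
41.65 MHz > fs/2 = 26 MHz, folds to fs − 41.65 MHz = 10.35 MHz.
136.65 MHz mod fs = 32.65 MHz.
32.65 MHz > fs/2 = 26 MHz, folds to fs − 32.65 MHz = 19.35 MHz.
Distinct values: {5.65 MHz, 8.8 MHz, 10.35 MHz, 19.35 MHz} → 4.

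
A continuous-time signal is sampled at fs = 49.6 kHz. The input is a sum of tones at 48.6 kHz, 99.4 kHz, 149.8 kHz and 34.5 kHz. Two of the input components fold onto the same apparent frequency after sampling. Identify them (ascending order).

fs/2 = 24.8 kHz.
48.6 kHz > fs/2 = 24.8 kHz, folds to fs − 48.6 kHz = 1 kHz.
99.4 kHz mod fs = 0.2 kHz.
0.2 kHz ≤ fs/2 = 24.8 kHz, appears at 0.2 kHz.
149.8 kHz mod fs = 1 kHz.
1 kHz ≤ fs/2 = 24.8 kHz, appears at 1 kHz.
34.5 kHz > fs/2 = 24.8 kHz, folds to fs − 34.5 kHz = 15.1 kHz.
48.6 kHz and 149.8 kHz both map to 1 kHz.

48.6 kHz, 149.8 kHz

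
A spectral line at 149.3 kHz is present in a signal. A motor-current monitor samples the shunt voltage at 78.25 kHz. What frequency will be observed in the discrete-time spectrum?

7.2 kHz

149.3 kHz mod fs = 71.05 kHz.
71.05 kHz > fs/2 = 39.125 kHz, folds to fs − 71.05 kHz = 7.2 kHz.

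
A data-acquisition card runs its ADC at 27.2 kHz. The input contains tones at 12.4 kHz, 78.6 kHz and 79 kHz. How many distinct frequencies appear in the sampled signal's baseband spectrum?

fs/2 = 13.6 kHz.
12.4 kHz ≤ fs/2 = 13.6 kHz, passes unchanged.
78.6 kHz mod fs = 24.2 kHz.
24.2 kHz > fs/2 = 13.6 kHz, folds to fs − 24.2 kHz = 3 kHz.
79 kHz mod fs = 24.6 kHz.
24.6 kHz > fs/2 = 13.6 kHz, folds to fs − 24.6 kHz = 2.6 kHz.
Distinct values: {2.6 kHz, 3 kHz, 12.4 kHz} → 3.

3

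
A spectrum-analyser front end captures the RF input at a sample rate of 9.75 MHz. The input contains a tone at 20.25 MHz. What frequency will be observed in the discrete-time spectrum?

20.25 MHz mod fs = 0.75 MHz.
0.75 MHz ≤ fs/2 = 4.875 MHz, appears at 0.75 MHz.

0.75 MHz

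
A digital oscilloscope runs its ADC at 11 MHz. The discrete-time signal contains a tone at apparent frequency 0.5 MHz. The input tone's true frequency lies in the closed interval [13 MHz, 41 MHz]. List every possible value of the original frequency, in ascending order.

Frequencies that alias to 0.5 MHz are k·fs ± 0.5 MHz for integer k ≥ 0.
k=0: 0.5 MHz.
k=1: 10.5 MHz, 11.5 MHz.
k=2: 21.5 MHz, 22.5 MHz.
k=3: 32.5 MHz, 33.5 MHz.
k=4: 43.5 MHz, 44.5 MHz.
Within [13 MHz, 41 MHz]: 21.5 MHz, 22.5 MHz, 32.5 MHz, 33.5 MHz.

21.5 MHz, 22.5 MHz, 32.5 MHz, 33.5 MHz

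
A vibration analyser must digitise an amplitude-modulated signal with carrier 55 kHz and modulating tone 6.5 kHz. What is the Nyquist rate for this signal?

AM sidebands sit at fc ± fm = 48.5 kHz and 61.5 kHz.
Highest-frequency component: 61.5 kHz.
Nyquist rate = 2 × 61.5 kHz = 123 kHz.

123 kHz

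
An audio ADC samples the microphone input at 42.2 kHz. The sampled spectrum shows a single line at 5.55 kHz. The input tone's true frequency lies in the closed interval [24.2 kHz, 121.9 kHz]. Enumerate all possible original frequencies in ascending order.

36.65 kHz, 47.75 kHz, 78.85 kHz, 89.95 kHz, 121.05 kHz

Frequencies that alias to 5.55 kHz are k·fs ± 5.55 kHz for integer k ≥ 0.
k=0: 5.55 kHz.
k=1: 36.65 kHz, 47.75 kHz.
k=2: 78.85 kHz, 89.95 kHz.
k=3: 121.05 kHz, 132.15 kHz.
k=4: 163.25 kHz, 174.35 kHz.
Within [24.2 kHz, 121.9 kHz]: 36.65 kHz, 47.75 kHz, 78.85 kHz, 89.95 kHz, 121.05 kHz.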